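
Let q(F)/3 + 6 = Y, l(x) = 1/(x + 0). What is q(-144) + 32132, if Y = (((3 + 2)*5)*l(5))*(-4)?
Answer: 32054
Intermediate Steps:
l(x) = 1/x
Y = -20 (Y = (((3 + 2)*5)/5)*(-4) = ((5*5)*(⅕))*(-4) = (25*(⅕))*(-4) = 5*(-4) = -20)
q(F) = -78 (q(F) = -18 + 3*(-20) = -18 - 60 = -78)
q(-144) + 32132 = -78 + 32132 = 32054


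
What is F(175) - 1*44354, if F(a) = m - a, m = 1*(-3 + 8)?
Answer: -44524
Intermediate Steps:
m = 5 (m = 1*5 = 5)
F(a) = 5 - a
F(175) - 1*44354 = (5 - 1*175) - 1*44354 = (5 - 175) - 44354 = -170 - 44354 = -44524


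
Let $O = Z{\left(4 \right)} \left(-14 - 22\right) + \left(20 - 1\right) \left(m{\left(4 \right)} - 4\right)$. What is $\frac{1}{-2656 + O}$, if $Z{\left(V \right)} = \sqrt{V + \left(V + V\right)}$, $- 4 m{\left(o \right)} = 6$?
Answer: $- \frac{11042}{30419233} + \frac{288 \sqrt{3}}{30419233} \approx -0.0003466$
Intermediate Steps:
$m{\left(o \right)} = - \frac{3}{2}$ ($m{\left(o \right)} = \left(- \frac{1}{4}\right) 6 = - \frac{3}{2}$)
$Z{\left(V \right)} = \sqrt{3} \sqrt{V}$ ($Z{\left(V \right)} = \sqrt{V + 2 V} = \sqrt{3 V} = \sqrt{3} \sqrt{V}$)
$O = - \frac{209}{2} - 72 \sqrt{3}$ ($O = \sqrt{3} \sqrt{4} \left(-14 - 22\right) + \left(20 - 1\right) \left(- \frac{3}{2} - 4\right) = \sqrt{3} \cdot 2 \left(-36\right) + 19 \left(- \frac{11}{2}\right) = 2 \sqrt{3} \left(-36\right) - \frac{209}{2} = - 72 \sqrt{3} - \frac{209}{2} = - \frac{209}{2} - 72 \sqrt{3} \approx -229.21$)
$\frac{1}{-2656 + O} = \frac{1}{-2656 - \left(\frac{209}{2} + 72 \sqrt{3}\right)} = \frac{1}{- \frac{5521}{2} - 72 \sqrt{3}}$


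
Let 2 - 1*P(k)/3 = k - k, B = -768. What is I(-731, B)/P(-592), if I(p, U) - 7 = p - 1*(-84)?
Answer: -320/3 ≈ -106.67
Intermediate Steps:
I(p, U) = 91 + p (I(p, U) = 7 + (p - 1*(-84)) = 7 + (p + 84) = 7 + (84 + p) = 91 + p)
P(k) = 6 (P(k) = 6 - 3*(k - k) = 6 - 3*0 = 6 + 0 = 6)
I(-731, B)/P(-592) = (91 - 731)/6 = -640*1/6 = -320/3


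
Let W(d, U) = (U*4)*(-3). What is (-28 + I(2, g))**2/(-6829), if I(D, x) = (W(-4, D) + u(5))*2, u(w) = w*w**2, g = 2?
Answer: -30276/6829 ≈ -4.4334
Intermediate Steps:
u(w) = w**3
W(d, U) = -12*U (W(d, U) = (4*U)*(-3) = -12*U)
I(D, x) = 250 - 24*D (I(D, x) = (-12*D + 5**3)*2 = (-12*D + 125)*2 = (125 - 12*D)*2 = 250 - 24*D)
(-28 + I(2, g))**2/(-6829) = (-28 + (250 - 24*2))**2/(-6829) = (-28 + (250 - 48))**2*(-1/6829) = (-28 + 202)**2*(-1/6829) = 174**2*(-1/6829) = 30276*(-1/6829) = -30276/6829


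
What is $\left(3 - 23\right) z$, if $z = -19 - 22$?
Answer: $820$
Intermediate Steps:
$z = -41$ ($z = -19 - 22 = -41$)
$\left(3 - 23\right) z = \left(3 - 23\right) \left(-41\right) = \left(-20\right) \left(-41\right) = 820$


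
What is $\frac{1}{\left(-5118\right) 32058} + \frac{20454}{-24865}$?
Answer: $- \frac{3355945976041}{4079671266060} \approx -0.8226$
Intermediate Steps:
$\frac{1}{\left(-5118\right) 32058} + \frac{20454}{-24865} = \left(- \frac{1}{5118}\right) \frac{1}{32058} + 20454 \left(- \frac{1}{24865}\right) = - \frac{1}{164072844} - \frac{20454}{24865} = - \frac{3355945976041}{4079671266060}$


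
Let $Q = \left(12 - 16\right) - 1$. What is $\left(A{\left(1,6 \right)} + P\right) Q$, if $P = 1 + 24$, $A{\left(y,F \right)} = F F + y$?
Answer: $-310$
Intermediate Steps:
$A{\left(y,F \right)} = y + F^{2}$ ($A{\left(y,F \right)} = F^{2} + y = y + F^{2}$)
$P = 25$
$Q = -5$ ($Q = -4 - 1 = -5$)
$\left(A{\left(1,6 \right)} + P\right) Q = \left(\left(1 + 6^{2}\right) + 25\right) \left(-5\right) = \left(\left(1 + 36\right) + 25\right) \left(-5\right) = \left(37 + 25\right) \left(-5\right) = 62 \left(-5\right) = -310$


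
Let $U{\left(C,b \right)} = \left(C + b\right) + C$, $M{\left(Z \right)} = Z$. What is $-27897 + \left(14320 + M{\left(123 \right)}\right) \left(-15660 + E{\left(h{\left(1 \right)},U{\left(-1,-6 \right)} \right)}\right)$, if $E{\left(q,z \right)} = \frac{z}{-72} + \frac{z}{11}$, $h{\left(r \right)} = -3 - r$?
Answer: $- \frac{2035927586}{9} \approx -2.2621 \cdot 10^{8}$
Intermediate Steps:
$U{\left(C,b \right)} = b + 2 C$
$E{\left(q,z \right)} = \frac{61 z}{792}$ ($E{\left(q,z \right)} = z \left(- \frac{1}{72}\right) + z \frac{1}{11} = - \frac{z}{72} + \frac{z}{11} = \frac{61 z}{792}$)
$-27897 + \left(14320 + M{\left(123 \right)}\right) \left(-15660 + E{\left(h{\left(1 \right)},U{\left(-1,-6 \right)} \right)}\right) = -27897 + \left(14320 + 123\right) \left(-15660 + \frac{61 \left(-6 + 2 \left(-1\right)\right)}{792}\right) = -27897 + 14443 \left(-15660 + \frac{61 \left(-6 - 2\right)}{792}\right) = -27897 + 14443 \left(-15660 + \frac{61}{792} \left(-8\right)\right) = -27897 + 14443 \left(-15660 - \frac{61}{99}\right) = -27897 + 14443 \left(- \frac{1550401}{99}\right) = -27897 - \frac{2035676513}{9} = - \frac{2035927586}{9}$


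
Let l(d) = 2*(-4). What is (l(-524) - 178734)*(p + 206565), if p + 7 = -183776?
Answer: -4072100244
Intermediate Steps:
p = -183783 (p = -7 - 183776 = -183783)
l(d) = -8
(l(-524) - 178734)*(p + 206565) = (-8 - 178734)*(-183783 + 206565) = -178742*22782 = -4072100244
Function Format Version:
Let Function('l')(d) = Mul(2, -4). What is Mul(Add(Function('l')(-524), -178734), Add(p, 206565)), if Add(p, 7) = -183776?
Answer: -4072100244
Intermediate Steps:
p = -183783 (p = Add(-7, -183776) = -183783)
Function('l')(d) = -8
Mul(Add(Function('l')(-524), -178734), Add(p, 206565)) = Mul(Add(-8, -178734), Add(-183783, 206565)) = Mul(-178742, 22782) = -4072100244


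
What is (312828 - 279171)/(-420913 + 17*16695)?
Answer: -2589/10546 ≈ -0.24550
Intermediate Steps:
(312828 - 279171)/(-420913 + 17*16695) = 33657/(-420913 + 283815) = 33657/(-137098) = 33657*(-1/137098) = -2589/10546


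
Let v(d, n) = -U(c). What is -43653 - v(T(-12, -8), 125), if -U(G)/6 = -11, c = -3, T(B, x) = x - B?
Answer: -43587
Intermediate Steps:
U(G) = 66 (U(G) = -6*(-11) = 66)
v(d, n) = -66 (v(d, n) = -1*66 = -66)
-43653 - v(T(-12, -8), 125) = -43653 - 1*(-66) = -43653 + 66 = -43587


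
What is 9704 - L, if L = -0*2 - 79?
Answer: 9783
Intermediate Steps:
L = -79 (L = -3*0 - 79 = 0 - 79 = -79)
9704 - L = 9704 - 1*(-79) = 9704 + 79 = 9783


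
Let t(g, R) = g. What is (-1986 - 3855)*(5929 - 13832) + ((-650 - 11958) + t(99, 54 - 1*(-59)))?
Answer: 46148914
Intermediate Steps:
(-1986 - 3855)*(5929 - 13832) + ((-650 - 11958) + t(99, 54 - 1*(-59))) = (-1986 - 3855)*(5929 - 13832) + ((-650 - 11958) + 99) = -5841*(-7903) + (-12608 + 99) = 46161423 - 12509 = 46148914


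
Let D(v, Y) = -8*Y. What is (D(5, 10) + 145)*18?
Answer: 1170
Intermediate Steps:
(D(5, 10) + 145)*18 = (-8*10 + 145)*18 = (-80 + 145)*18 = 65*18 = 1170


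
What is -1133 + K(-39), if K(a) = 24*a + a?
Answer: -2108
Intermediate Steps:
K(a) = 25*a
-1133 + K(-39) = -1133 + 25*(-39) = -1133 - 975 = -2108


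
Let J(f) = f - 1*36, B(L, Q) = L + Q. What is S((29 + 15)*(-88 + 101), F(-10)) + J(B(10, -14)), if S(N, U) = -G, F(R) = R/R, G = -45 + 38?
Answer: -33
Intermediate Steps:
G = -7
F(R) = 1
J(f) = -36 + f (J(f) = f - 36 = -36 + f)
S(N, U) = 7 (S(N, U) = -1*(-7) = 7)
S((29 + 15)*(-88 + 101), F(-10)) + J(B(10, -14)) = 7 + (-36 + (10 - 14)) = 7 + (-36 - 4) = 7 - 40 = -33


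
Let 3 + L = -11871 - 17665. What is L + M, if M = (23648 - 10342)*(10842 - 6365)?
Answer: 59541423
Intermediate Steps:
L = -29539 (L = -3 + (-11871 - 17665) = -3 - 29536 = -29539)
M = 59570962 (M = 13306*4477 = 59570962)
L + M = -29539 + 59570962 = 59541423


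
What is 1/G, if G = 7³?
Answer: 1/343 ≈ 0.0029155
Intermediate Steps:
G = 343
1/G = 1/343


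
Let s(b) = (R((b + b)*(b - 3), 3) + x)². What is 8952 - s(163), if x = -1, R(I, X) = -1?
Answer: 8948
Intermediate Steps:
s(b) = 4 (s(b) = (-1 - 1)² = (-2)² = 4)
8952 - s(163) = 8952 - 1*4 = 8952 - 4 = 8948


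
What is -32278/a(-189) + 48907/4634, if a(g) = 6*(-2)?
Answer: 18770392/6951 ≈ 2700.4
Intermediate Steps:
a(g) = -12
-32278/a(-189) + 48907/4634 = -32278/(-12) + 48907/4634 = -32278*(-1/12) + 48907*(1/4634) = 16139/6 + 48907/4634 = 18770392/6951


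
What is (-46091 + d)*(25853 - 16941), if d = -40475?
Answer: -771476192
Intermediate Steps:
(-46091 + d)*(25853 - 16941) = (-46091 - 40475)*(25853 - 16941) = -86566*8912 = -771476192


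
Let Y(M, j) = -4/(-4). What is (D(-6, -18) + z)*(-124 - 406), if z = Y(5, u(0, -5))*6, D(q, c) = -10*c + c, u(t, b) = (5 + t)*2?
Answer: -89040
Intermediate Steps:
u(t, b) = 10 + 2*t
Y(M, j) = 1 (Y(M, j) = -4*(-¼) = 1)
D(q, c) = -9*c
z = 6 (z = 1*6 = 6)
(D(-6, -18) + z)*(-124 - 406) = (-9*(-18) + 6)*(-124 - 406) = (162 + 6)*(-530) = 168*(-530) = -89040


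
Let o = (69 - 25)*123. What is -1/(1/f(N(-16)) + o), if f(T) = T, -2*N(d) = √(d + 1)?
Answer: -20295/109836541 + I*√15/219673082 ≈ -0.00018477 + 1.7631e-8*I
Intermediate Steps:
N(d) = -√(1 + d)/2 (N(d) = -√(d + 1)/2 = -√(1 + d)/2)
o = 5412 (o = 44*123 = 5412)
-1/(1/f(N(-16)) + o) = -1/(1/(-√(1 - 16)/2) + 5412) = -1/(1/(-I*√15/2) + 5412) = -1/(2*I*√15/15 + 5412) = -1/(5412 + 2*I*√15/15)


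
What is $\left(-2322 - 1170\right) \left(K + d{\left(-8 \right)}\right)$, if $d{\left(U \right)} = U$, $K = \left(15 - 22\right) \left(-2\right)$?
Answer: $-20952$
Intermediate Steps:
$K = 14$ ($K = \left(-7\right) \left(-2\right) = 14$)
$\left(-2322 - 1170\right) \left(K + d{\left(-8 \right)}\right) = \left(-2322 - 1170\right) \left(14 - 8\right) = \left(-3492\right) 6 = -20952$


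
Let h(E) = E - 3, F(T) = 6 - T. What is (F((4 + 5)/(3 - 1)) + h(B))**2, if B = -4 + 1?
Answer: 81/4 ≈ 20.250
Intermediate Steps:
B = -3
h(E) = -3 + E
(F((4 + 5)/(3 - 1)) + h(B))**2 = ((6 - (4 + 5)/(3 - 1)) + (-3 - 3))**2 = ((6 - 9/2) - 6)**2 = (3/2 - 6)**2 = (-9/2)**2 = 81/4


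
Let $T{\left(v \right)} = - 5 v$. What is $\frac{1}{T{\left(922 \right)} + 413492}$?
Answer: $\frac{1}{408882} \approx 2.4457 \cdot 10^{-6}$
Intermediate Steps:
$\frac{1}{T{\left(922 \right)} + 413492} = \frac{1}{\left(-5\right) 922 + 413492} = \frac{1}{-4610 + 413492} = \frac{1}{408882}$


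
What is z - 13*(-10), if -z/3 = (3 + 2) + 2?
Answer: 109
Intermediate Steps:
z = -21 (z = -3*((3 + 2) + 2) = -3*(5 + 2) = -3*7 = -21)
z - 13*(-10) = -21 - 13*(-10) = -21 + 130 = 109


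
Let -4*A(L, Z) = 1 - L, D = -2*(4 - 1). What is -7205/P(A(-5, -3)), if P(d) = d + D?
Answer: 2882/3 ≈ 960.67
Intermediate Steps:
D = -6 (D = -2*3 = -6)
A(L, Z) = -1/4 + L/4 (A(L, Z) = -(1 - L)/4 = -1/4 + L/4)
P(d) = -6 + d (P(d) = d - 6 = -6 + d)
-7205/P(A(-5, -3)) = -7205/(-6 + (-1/4 + (1/4)*(-5))) = -7205/(-6 + (-1/4 - 5/4)) = -7205/(-6 - 3/2) = -7205/(-15/2) = -7205*(-2/15) = 2882/3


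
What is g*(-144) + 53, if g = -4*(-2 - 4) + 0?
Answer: -3403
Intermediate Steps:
g = 24 (g = -4*(-6) + 0 = 24 + 0 = 24)
g*(-144) + 53 = 24*(-144) + 53 = -3456 + 53 = -3403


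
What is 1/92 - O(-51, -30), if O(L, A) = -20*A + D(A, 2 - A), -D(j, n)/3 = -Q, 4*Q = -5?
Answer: -27427/46 ≈ -596.24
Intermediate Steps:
Q = -5/4 (Q = (¼)*(-5) = -5/4 ≈ -1.2500)
D(j, n) = -15/4 (D(j, n) = -(-3)*(-5)/4 = -3*5/4 = -15/4)
O(L, A) = -15/4 - 20*A (O(L, A) = -20*A - 15/4 = -15/4 - 20*A)
1/92 - O(-51, -30) = 1/92 - (-15/4 - 20*(-30)) = 1/92 - (-15/4 + 600) = 1/92 - 1*2385/4 = 1/92 - 2385/4 = -27427/46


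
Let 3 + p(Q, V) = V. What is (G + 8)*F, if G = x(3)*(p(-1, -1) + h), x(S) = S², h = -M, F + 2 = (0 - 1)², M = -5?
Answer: -17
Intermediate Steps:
F = -1 (F = -2 + (0 - 1)² = -2 + (-1)² = -2 + 1 = -1)
p(Q, V) = -3 + V
h = 5 (h = -1*(-5) = 5)
G = 9 (G = 3²*((-3 - 1) + 5) = 9*(-4 + 5) = 9*1 = 9)
(G + 8)*F = (9 + 8)*(-1) = 17*(-1) = -17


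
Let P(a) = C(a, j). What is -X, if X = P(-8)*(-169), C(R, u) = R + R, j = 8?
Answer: -2704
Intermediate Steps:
C(R, u) = 2*R
P(a) = 2*a
X = 2704 (X = (2*(-8))*(-169) = -16*(-169) = 2704)
-X = -1*2704 = -2704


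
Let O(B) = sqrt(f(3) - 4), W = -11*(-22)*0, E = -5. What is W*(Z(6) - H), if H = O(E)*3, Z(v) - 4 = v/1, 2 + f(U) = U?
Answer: 0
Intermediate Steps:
f(U) = -2 + U
Z(v) = 4 + v (Z(v) = 4 + v/1 = 4 + v*1 = 4 + v)
W = 0 (W = 242*0 = 0)
O(B) = I*sqrt(3) (O(B) = sqrt((-2 + 3) - 4) = sqrt(1 - 4) = sqrt(-3) = I*sqrt(3))
H = 3*I*sqrt(3) (H = (I*sqrt(3))*3 = 3*I*sqrt(3) ≈ 5.1962*I)
W*(Z(6) - H) = 0*((4 + 6) - 3*I*sqrt(3)) = 0*(10 - 3*I*sqrt(3)) = 0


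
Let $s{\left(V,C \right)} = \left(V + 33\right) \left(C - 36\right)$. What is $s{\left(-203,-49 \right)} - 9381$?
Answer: $5069$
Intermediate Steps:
$s{\left(V,C \right)} = \left(-36 + C\right) \left(33 + V\right)$ ($s{\left(V,C \right)} = \left(33 + V\right) \left(-36 + C\right) = \left(-36 + C\right) \left(33 + V\right)$)
$s{\left(-203,-49 \right)} - 9381 = \left(-1188 - -7308 + 33 \left(-49\right) - -9947\right) - 9381 = \left(-1188 + 7308 - 1617 + 9947\right) - 9381 = 14450 - 9381 = 5069$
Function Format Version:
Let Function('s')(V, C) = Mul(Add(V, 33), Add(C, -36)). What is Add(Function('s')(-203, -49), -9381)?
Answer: 5069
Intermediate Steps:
Function('s')(V, C) = Mul(Add(-36, C), Add(33, V)) (Function('s')(V, C) = Mul(Add(33, V), Add(-36, C)) = Mul(Add(-36, C), Add(33, V)))
Add(Function('s')(-203, -49), -9381) = Add(Add(-1188, Mul(-36, -203), Mul(33, -49), Mul(-49, -203)), -9381) = Add(Add(-1188, 7308, -1617, 9947), -9381) = Add(14450, -9381) = 5069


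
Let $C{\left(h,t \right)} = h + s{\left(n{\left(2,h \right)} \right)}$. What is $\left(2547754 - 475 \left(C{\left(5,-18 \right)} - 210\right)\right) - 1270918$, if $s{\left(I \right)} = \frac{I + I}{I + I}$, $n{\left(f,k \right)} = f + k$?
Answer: $1373736$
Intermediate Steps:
$s{\left(I \right)} = 1$ ($s{\left(I \right)} = \frac{2 I}{2 I} = 2 I \frac{1}{2 I} = 1$)
$C{\left(h,t \right)} = 1 + h$ ($C{\left(h,t \right)} = h + 1 = 1 + h$)
$\left(2547754 - 475 \left(C{\left(5,-18 \right)} - 210\right)\right) - 1270918 = \left(2547754 - 475 \left(\left(1 + 5\right) - 210\right)\right) - 1270918 = \left(2547754 - 475 \left(6 - 210\right)\right) - 1270918 = \left(2547754 - -96900\right) - 1270918 = \left(2547754 + 96900\right) - 1270918 = 2644654 - 1270918 = 1373736$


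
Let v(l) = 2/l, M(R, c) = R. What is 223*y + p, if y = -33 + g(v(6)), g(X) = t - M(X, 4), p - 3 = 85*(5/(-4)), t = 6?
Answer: -74383/12 ≈ -6198.6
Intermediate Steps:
p = -413/4 (p = 3 + 85*(5/(-4)) = 3 + 85*(5*(-¼)) = 3 + 85*(-5/4) = 3 - 425/4 = -413/4 ≈ -103.25)
g(X) = 6 - X
y = -82/3 (y = -33 + (6 - 2/6) = -33 + (6 - 1*⅓) = -33 + (6 - ⅓) = -33 + 17/3 = -82/3 ≈ -27.333)
223*y + p = 223*(-82/3) - 413/4 = -18286/3 - 413/4 = -74383/12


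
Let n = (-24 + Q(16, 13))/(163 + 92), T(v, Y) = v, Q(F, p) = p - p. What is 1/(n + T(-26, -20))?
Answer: -85/2218 ≈ -0.038323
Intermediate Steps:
Q(F, p) = 0
n = -8/85 (n = (-24 + 0)/(163 + 92) = -24/255 = -24*1/255 = -8/85 ≈ -0.094118)
1/(n + T(-26, -20)) = 1/(-8/85 - 26) = 1/(-2218/85) = -85/2218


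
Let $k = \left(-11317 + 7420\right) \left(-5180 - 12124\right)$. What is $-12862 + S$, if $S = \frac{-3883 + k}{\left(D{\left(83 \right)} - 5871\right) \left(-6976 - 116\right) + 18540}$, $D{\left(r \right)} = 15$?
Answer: $- \frac{534339563899}{41549292} \approx -12860.0$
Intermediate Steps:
$k = 67433688$ ($k = \left(-3897\right) \left(-17304\right) = 67433688$)
$S = \frac{67429805}{41549292}$ ($S = \frac{-3883 + 67433688}{\left(15 - 5871\right) \left(-6976 - 116\right) + 18540} = \frac{67429805}{\left(-5856\right) \left(-7092\right) + 18540} = \frac{67429805}{41530752 + 18540} = \frac{67429805}{41549292} \approx 1.6229$)
$-12862 + S = -12862 + \frac{67429805}{41549292} = - \frac{534339563899}{41549292}$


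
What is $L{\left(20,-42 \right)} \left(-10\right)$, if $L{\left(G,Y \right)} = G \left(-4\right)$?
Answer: $800$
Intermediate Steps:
$L{\left(G,Y \right)} = - 4 G$
$L{\left(20,-42 \right)} \left(-10\right) = \left(-4\right) 20 \left(-10\right) = \left(-80\right) \left(-10\right) = 800$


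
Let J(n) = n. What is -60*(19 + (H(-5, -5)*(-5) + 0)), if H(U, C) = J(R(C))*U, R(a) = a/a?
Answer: -2640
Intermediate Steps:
R(a) = 1
H(U, C) = U (H(U, C) = 1*U = U)
-60*(19 + (H(-5, -5)*(-5) + 0)) = -60*(19 + (-5*(-5) + 0)) = -60*(19 + (25 + 0)) = -60*(19 + 25) = -60*44 = -2640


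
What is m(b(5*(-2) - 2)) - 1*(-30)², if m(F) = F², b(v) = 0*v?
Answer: -900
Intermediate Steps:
b(v) = 0
m(b(5*(-2) - 2)) - 1*(-30)² = 0² - 1*(-30)² = 0 - 1*900 = 0 - 900 = -900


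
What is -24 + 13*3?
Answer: 15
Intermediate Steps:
-24 + 13*3 = -24 + 39 = 15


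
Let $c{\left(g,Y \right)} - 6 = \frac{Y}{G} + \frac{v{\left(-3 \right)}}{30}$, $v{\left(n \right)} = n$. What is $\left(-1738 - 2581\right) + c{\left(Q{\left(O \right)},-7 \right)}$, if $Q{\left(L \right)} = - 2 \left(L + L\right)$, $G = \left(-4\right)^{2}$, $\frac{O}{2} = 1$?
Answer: $- \frac{345083}{80} \approx -4313.5$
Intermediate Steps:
$O = 2$ ($O = 2 \cdot 1 = 2$)
$G = 16$
$Q{\left(L \right)} = - 4 L$ ($Q{\left(L \right)} = - 2 \cdot 2 L = - 4 L$)
$c{\left(g,Y \right)} = \frac{59}{10} + \frac{Y}{16}$ ($c{\left(g,Y \right)} = 6 + \left(\frac{Y}{16} - \frac{3}{30}\right) = 6 + \left(Y \frac{1}{16} - \frac{1}{10}\right) = 6 + \left(\frac{Y}{16} - \frac{1}{10}\right) = 6 + \left(- \frac{1}{10} + \frac{Y}{16}\right) = \frac{59}{10} + \frac{Y}{16}$)
$\left(-1738 - 2581\right) + c{\left(Q{\left(O \right)},-7 \right)} = \left(-1738 - 2581\right) + \left(\frac{59}{10} + \frac{1}{16} \left(-7\right)\right) = \left(-1738 - 2581\right) + \left(\frac{59}{10} - \frac{7}{16}\right) = -4319 + \frac{437}{80} = - \frac{345083}{80}$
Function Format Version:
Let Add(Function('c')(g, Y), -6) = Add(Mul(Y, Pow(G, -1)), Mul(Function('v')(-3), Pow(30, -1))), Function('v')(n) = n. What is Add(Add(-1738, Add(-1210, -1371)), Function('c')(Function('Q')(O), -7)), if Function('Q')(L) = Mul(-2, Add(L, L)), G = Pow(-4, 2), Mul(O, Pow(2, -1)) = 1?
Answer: Rational(-345083, 80) ≈ -4313.5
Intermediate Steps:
O = 2 (O = Mul(2, 1) = 2)
G = 16
Function('Q')(L) = Mul(-4, L) (Function('Q')(L) = Mul(-2, Mul(2, L)) = Mul(-4, L))
Function('c')(g, Y) = Add(Rational(59, 10), Mul(Rational(1, 16), Y)) (Function('c')(g, Y) = Add(6, Add(Mul(Y, Pow(16, -1)), Mul(-3, Pow(30, -1)))) = Add(6, Add(Mul(Y, Rational(1, 16)), Mul(-3, Rational(1, 30)))) = Add(6, Add(Mul(Rational(1, 16), Y), Rational(-1, 10))) = Add(6, Add(Rational(-1, 10), Mul(Rational(1, 16), Y))) = Add(Rational(59, 10), Mul(Rational(1, 16), Y)))
Add(Add(-1738, Add(-1210, -1371)), Function('c')(Function('Q')(O), -7)) = Add(Add(-1738, Add(-1210, -1371)), Add(Rational(59, 10), Mul(Rational(1, 16), -7))) = Add(Add(-1738, -2581), Add(Rational(59, 10), Rational(-7, 16))) = Add(-4319, Rational(437, 80)) = Rational(-345083, 80)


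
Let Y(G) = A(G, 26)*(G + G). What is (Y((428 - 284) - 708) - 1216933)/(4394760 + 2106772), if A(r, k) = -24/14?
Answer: -8504995/45510724 ≈ -0.18688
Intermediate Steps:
A(r, k) = -12/7 (A(r, k) = -24*1/14 = -12/7)
Y(G) = -24*G/7 (Y(G) = -12*(G + G)/7 = -24*G/7)
(Y((428 - 284) - 708) - 1216933)/(4394760 + 2106772) = (-24*((428 - 284) - 708)/7 - 1216933)/(4394760 + 2106772) = (-24*(144 - 708)/7 - 1216933)/6501532 = (-24/7*(-564) - 1216933)*(1/6501532) = (13536/7 - 1216933)*(1/6501532) = -8504995/7*1/6501532 = -8504995/45510724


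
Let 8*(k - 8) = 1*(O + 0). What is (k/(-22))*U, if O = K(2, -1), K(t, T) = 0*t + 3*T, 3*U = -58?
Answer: 1769/264 ≈ 6.7008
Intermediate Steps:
U = -58/3 (U = (⅓)*(-58) = -58/3 ≈ -19.333)
K(t, T) = 3*T (K(t, T) = 0 + 3*T = 3*T)
O = -3 (O = 3*(-1) = -3)
k = 61/8 (k = 8 + (1*(-3 + 0))/8 = 8 + (1*(-3))/8 = 8 + (⅛)*(-3) = 8 - 3/8 = 61/8 ≈ 7.6250)
(k/(-22))*U = ((61/8)/(-22))*(-58/3) = ((61/8)*(-1/22))*(-58/3) = -61/176*(-58/3) = 1769/264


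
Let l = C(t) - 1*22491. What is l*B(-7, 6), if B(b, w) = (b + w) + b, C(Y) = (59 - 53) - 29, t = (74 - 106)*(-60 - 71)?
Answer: 180112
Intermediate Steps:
t = 4192 (t = -32*(-131) = 4192)
C(Y) = -23 (C(Y) = 6 - 29 = -23)
B(b, w) = w + 2*b
l = -22514 (l = -23 - 1*22491 = -23 - 22491 = -22514)
l*B(-7, 6) = -22514*(6 + 2*(-7)) = -22514*(6 - 14) = -22514*(-8) = 180112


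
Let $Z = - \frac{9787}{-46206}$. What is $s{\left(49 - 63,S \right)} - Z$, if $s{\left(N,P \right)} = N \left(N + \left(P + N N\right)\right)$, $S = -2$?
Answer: $- \frac{116448907}{46206} \approx -2520.2$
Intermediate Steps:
$s{\left(N,P \right)} = N \left(N + P + N^{2}\right)$ ($s{\left(N,P \right)} = N \left(N + \left(P + N^{2}\right)\right) = N \left(N + P + N^{2}\right)$)
$Z = \frac{9787}{46206}$ ($Z = \left(-9787\right) \left(- \frac{1}{46206}\right) = \frac{9787}{46206} \approx 0.21181$)
$s{\left(49 - 63,S \right)} - Z = \left(49 - 63\right) \left(\left(49 - 63\right) - 2 + \left(49 - 63\right)^{2}\right) - \frac{9787}{46206} = - 14 \left(-14 - 2 + \left(-14\right)^{2}\right) - \frac{9787}{46206} = - 14 \left(-14 - 2 + 196\right) - \frac{9787}{46206} = \left(-14\right) 180 - \frac{9787}{46206} = -2520 - \frac{9787}{46206} = - \frac{116448907}{46206}$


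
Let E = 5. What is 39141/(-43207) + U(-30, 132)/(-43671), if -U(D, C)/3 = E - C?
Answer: -575262826/628964299 ≈ -0.91462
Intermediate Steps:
U(D, C) = -15 + 3*C (U(D, C) = -3*(5 - C) = -15 + 3*C)
39141/(-43207) + U(-30, 132)/(-43671) = 39141/(-43207) + (-15 + 3*132)/(-43671) = 39141*(-1/43207) + (-15 + 396)*(-1/43671) = -39141/43207 + 381*(-1/43671) = -39141/43207 - 127/14557 = -575262826/628964299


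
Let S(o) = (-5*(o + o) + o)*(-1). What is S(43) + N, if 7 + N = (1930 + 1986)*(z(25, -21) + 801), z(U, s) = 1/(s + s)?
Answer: 65877058/21 ≈ 3.1370e+6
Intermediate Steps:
z(U, s) = 1/(2*s)
N = 65868931/21 (N = -7 + (1930 + 1986)*((1/2)/(-21) + 801) = -7 + 3916*((1/2)*(-1/21) + 801) = -7 + 3916*(-1/42 + 801) = -7 + 3916*(33641/42) = -7 + 65869078/21 = 65868931/21 ≈ 3.1366e+6)
S(o) = 9*o (S(o) = (-10*o + o)*(-1) = -9*o*(-1) = 9*o)
S(43) + N = 9*43 + 65868931/21 = 387 + 65868931/21 = 65877058/21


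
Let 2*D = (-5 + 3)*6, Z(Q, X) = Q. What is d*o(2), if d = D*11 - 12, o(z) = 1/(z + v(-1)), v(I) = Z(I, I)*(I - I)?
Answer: -39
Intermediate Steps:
v(I) = 0 (v(I) = I*(I - I) = I*0 = 0)
D = -6 (D = ((-5 + 3)*6)/2 = (-2*6)/2 = (½)*(-12) = -6)
o(z) = 1/z (o(z) = 1/(z + 0) = 1/z)
d = -78 (d = -6*11 - 12 = -66 - 12 = -78)
d*o(2) = -78/2 = -78*½ = -39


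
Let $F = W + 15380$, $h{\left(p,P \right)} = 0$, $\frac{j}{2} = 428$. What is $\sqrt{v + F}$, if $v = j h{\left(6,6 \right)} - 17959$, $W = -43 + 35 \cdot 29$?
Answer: $i \sqrt{1607} \approx 40.087 i$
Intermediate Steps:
$j = 856$ ($j = 2 \cdot 428 = 856$)
$W = 972$ ($W = -43 + 1015 = 972$)
$v = -17959$ ($v = 856 \cdot 0 - 17959 = 0 - 17959 = -17959$)
$F = 16352$ ($F = 972 + 15380 = 16352$)
$\sqrt{v + F} = \sqrt{-17959 + 16352} = \sqrt{-1607} = i \sqrt{1607}$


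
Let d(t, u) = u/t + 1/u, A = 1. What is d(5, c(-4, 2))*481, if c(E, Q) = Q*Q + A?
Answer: 2886/5 ≈ 577.20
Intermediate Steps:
c(E, Q) = 1 + Q² (c(E, Q) = Q*Q + 1 = Q² + 1 = 1 + Q²)
d(t, u) = 1/u + u/t (d(t, u) = u/t + 1/u = 1/u + u/t)
d(5, c(-4, 2))*481 = (1/(1 + 2²) + (1 + 2²)/5)*481 = (1/(1 + 4) + (1 + 4)*(⅕))*481 = (1/5 + 5*(⅕))*481 = (⅕ + 1)*481 = (6/5)*481 = 2886/5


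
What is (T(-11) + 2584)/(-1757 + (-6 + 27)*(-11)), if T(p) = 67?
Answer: -2651/1988 ≈ -1.3335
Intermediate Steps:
(T(-11) + 2584)/(-1757 + (-6 + 27)*(-11)) = (67 + 2584)/(-1757 + (-6 + 27)*(-11)) = 2651/(-1757 + 21*(-11)) = 2651/(-1757 - 231) = 2651/(-1988) = 2651*(-1/1988) = -2651/1988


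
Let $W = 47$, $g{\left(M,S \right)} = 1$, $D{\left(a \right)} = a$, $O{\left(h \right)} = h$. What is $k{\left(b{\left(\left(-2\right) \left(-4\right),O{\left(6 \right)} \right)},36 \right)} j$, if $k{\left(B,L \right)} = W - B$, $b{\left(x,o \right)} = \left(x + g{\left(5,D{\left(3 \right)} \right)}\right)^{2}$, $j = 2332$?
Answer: $-79288$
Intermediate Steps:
$b{\left(x,o \right)} = \left(1 + x\right)^{2}$ ($b{\left(x,o \right)} = \left(x + 1\right)^{2} = \left(1 + x\right)^{2}$)
$k{\left(B,L \right)} = 47 - B$
$k{\left(b{\left(\left(-2\right) \left(-4\right),O{\left(6 \right)} \right)},36 \right)} j = \left(47 - \left(1 - -8\right)^{2}\right) 2332 = \left(47 - \left(1 + 8\right)^{2}\right) 2332 = \left(47 - 9^{2}\right) 2332 = \left(47 - 81\right) 2332 = \left(-34\right) 2332 = -79288$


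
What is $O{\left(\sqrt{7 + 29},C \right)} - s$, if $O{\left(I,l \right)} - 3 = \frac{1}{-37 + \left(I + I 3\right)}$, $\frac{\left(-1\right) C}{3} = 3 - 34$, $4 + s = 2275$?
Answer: $- \frac{29485}{13} \approx -2268.1$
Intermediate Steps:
$s = 2271$ ($s = -4 + 2275 = 2271$)
$C = 93$ ($C = - 3 \left(3 - 34\right) = \left(-3\right) \left(-31\right) = 93$)
$O{\left(I,l \right)} = 3 + \frac{1}{-37 + 4 I}$ ($O{\left(I,l \right)} = 3 + \frac{1}{-37 + \left(I + I 3\right)} = 3 + \frac{1}{-37 + \left(I + 3 I\right)} = 3 + \frac{1}{-37 + 4 I}$)
$O{\left(\sqrt{7 + 29},C \right)} - s = \frac{2 \left(-55 + 6 \sqrt{7 + 29}\right)}{-37 + 4 \sqrt{7 + 29}} - 2271 = \frac{2 \left(-55 + 6 \sqrt{36}\right)}{-37 + 4 \sqrt{36}} - 2271 = \frac{2 \left(-55 + 6 \cdot 6\right)}{-37 + 4 \cdot 6} - 2271 = \frac{2 \left(-55 + 36\right)}{-37 + 24} - 2271 = 2 \frac{1}{-13} \left(-19\right) - 2271 = 2 \left(- \frac{1}{13}\right) \left(-19\right) - 2271 = \frac{38}{13} - 2271 = - \frac{29485}{13}$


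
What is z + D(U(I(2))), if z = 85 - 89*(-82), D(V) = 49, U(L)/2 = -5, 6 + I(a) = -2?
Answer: 7432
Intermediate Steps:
I(a) = -8 (I(a) = -6 - 2 = -8)
U(L) = -10 (U(L) = 2*(-5) = -10)
z = 7383 (z = 85 + 7298 = 7383)
z + D(U(I(2))) = 7383 + 49 = 7432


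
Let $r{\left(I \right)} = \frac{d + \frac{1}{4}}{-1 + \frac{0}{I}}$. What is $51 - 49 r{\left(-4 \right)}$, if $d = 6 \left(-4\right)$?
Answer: $- \frac{4451}{4} \approx -1112.8$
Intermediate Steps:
$d = -24$
$r{\left(I \right)} = \frac{95}{4}$ ($r{\left(I \right)} = \frac{-24 + \frac{1}{4}}{-1 + \frac{0}{I}} = \frac{-24 + \frac{1}{4}}{-1 + 0} = - \frac{95}{4 \left(-1\right)} = \left(- \frac{95}{4}\right) \left(-1\right) = \frac{95}{4}$)
$51 - 49 r{\left(-4 \right)} = 51 - \frac{4655}{4} = - \frac{4451}{4}$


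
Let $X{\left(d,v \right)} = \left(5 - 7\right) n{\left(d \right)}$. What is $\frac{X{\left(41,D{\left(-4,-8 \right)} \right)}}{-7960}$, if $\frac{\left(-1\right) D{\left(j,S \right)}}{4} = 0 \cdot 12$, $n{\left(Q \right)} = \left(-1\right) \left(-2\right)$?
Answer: $\frac{1}{1990} \approx 0.00050251$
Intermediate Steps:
$n{\left(Q \right)} = 2$
$D{\left(j,S \right)} = 0$ ($D{\left(j,S \right)} = - 4 \cdot 0 \cdot 12 = \left(-4\right) 0 = 0$)
$X{\left(d,v \right)} = -4$ ($X{\left(d,v \right)} = \left(5 - 7\right) 2 = \left(-2\right) 2 = -4$)
$\frac{X{\left(41,D{\left(-4,-8 \right)} \right)}}{-7960} = - \frac{4}{-7960} = \left(-4\right) \left(- \frac{1}{7960}\right) = \frac{1}{1990}$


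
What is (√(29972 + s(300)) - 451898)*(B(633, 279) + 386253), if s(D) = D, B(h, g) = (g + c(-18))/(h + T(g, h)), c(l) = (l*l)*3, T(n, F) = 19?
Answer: -56902591033443/326 + 503676414*√473/163 ≈ -1.7448e+11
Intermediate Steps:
c(l) = 3*l² (c(l) = l²*3 = 3*l²)
B(h, g) = (972 + g)/(19 + h) (B(h, g) = (g + 3*(-18)²)/(h + 19) = (g + 3*324)/(19 + h) = (g + 972)/(19 + h) = (972 + g)/(19 + h))
(√(29972 + s(300)) - 451898)*(B(633, 279) + 386253) = (√(29972 + 300) - 451898)*((972 + 279)/(19 + 633) + 386253) = (√30272 - 451898)*(1251/652 + 386253) = (8*√473 - 451898)*((1/652)*1251 + 386253) = (-451898 + 8*√473)*(1251/652 + 386253) = (-451898 + 8*√473)*(251838207/652) = -56902591033443/326 + 503676414*√473/163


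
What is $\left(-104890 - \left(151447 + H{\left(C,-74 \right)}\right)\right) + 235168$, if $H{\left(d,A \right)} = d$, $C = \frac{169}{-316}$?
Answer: $- \frac{6689235}{316} \approx -21168.0$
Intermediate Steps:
$C = - \frac{169}{316}$ ($C = 169 \left(- \frac{1}{316}\right) = - \frac{169}{316} \approx -0.53481$)
$\left(-104890 - \left(151447 + H{\left(C,-74 \right)}\right)\right) + 235168 = \left(-104890 - \frac{47857083}{316}\right) + 235168 = - \frac{81002323}{316} + 235168 = - \frac{6689235}{316}$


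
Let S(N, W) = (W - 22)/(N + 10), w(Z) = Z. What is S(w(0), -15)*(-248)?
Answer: 4588/5 ≈ 917.60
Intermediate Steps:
S(N, W) = (-22 + W)/(10 + N)
S(w(0), -15)*(-248) = ((-22 - 15)/(10 + 0))*(-248) = (-37/10)*(-248) = ((1/10)*(-37))*(-248) = -37/10*(-248) = 4588/5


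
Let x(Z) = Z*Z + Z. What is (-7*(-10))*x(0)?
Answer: 0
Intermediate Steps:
x(Z) = Z + Z² (x(Z) = Z² + Z = Z + Z²)
(-7*(-10))*x(0) = (-7*(-10))*(0*(1 + 0)) = 70*(0*1) = 70*0 = 0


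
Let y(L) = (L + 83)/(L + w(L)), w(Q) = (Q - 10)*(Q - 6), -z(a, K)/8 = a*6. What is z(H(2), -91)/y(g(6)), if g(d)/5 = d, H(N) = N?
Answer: -48960/113 ≈ -433.27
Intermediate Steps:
z(a, K) = -48*a (z(a, K) = -8*a*6 = -48*a)
w(Q) = (-10 + Q)*(-6 + Q)
g(d) = 5*d
y(L) = (83 + L)/(60 + L² - 15*L) (y(L) = (L + 83)/(L + (60 + L² - 16*L)) = (83 + L)/(60 + L² - 15*L))
z(H(2), -91)/y(g(6)) = (-48*2)/(((83 + 5*6)/(60 + (5*6)² - 75*6))) = -96*(60 + 30² - 15*30)/(83 + 30) = -96/(113/(60 + 900 - 450)) = -96/(113/510) = -96/((1/510)*113) = -96/113/510 = -96*510/113 = -48960/113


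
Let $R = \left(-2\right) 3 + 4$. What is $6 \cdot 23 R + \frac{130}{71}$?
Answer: $- \frac{19466}{71} \approx -274.17$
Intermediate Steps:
$R = -2$ ($R = -6 + 4 = -2$)
$6 \cdot 23 R + \frac{130}{71} = 6 \cdot 23 \left(-2\right) + \frac{130}{71} = 138 \left(-2\right) + 130 \cdot \frac{1}{71} = -276 + \frac{130}{71} = - \frac{19466}{71}$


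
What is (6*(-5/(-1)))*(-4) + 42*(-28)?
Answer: -1296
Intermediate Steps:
(6*(-5/(-1)))*(-4) + 42*(-28) = (6*(-5*(-1)))*(-4) - 1176 = (6*5)*(-4) - 1176 = 30*(-4) - 1176 = -120 - 1176 = -1296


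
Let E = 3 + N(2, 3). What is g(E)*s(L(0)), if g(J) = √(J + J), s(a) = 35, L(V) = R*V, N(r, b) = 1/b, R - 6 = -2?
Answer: 70*√15/3 ≈ 90.370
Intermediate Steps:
R = 4 (R = 6 - 2 = 4)
L(V) = 4*V
E = 10/3 (E = 3 + 1/3 = 3 + ⅓ = 10/3 ≈ 3.3333)
g(J) = √2*√J (g(J) = √(2*J) = √2*√J)
g(E)*s(L(0)) = (√2*√(10/3))*35 = (√2*(√30/3))*35 = (2*√15/3)*35 = 70*√15/3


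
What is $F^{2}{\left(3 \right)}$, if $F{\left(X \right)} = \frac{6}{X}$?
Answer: $4$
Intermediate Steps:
$F^{2}{\left(3 \right)} = \left(\frac{6}{3}\right)^{2} = \left(6 \cdot \frac{1}{3}\right)^{2} = 2^{2} = 4$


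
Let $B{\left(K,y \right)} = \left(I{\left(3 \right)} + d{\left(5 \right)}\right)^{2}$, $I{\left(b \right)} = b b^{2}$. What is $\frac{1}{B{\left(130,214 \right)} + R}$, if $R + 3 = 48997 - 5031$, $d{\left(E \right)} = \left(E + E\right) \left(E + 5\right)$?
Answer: $\frac{1}{60092} \approx 1.6641 \cdot 10^{-5}$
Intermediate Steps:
$I{\left(b \right)} = b^{3}$
$d{\left(E \right)} = 2 E \left(5 + E\right)$
$R = 43963$ ($R = -3 + \left(48997 - 5031\right) = -3 + 43966 = 43963$)
$B{\left(K,y \right)} = 16129$ ($B{\left(K,y \right)} = \left(3^{3} + 2 \cdot 5 \left(5 + 5\right)\right)^{2} = \left(27 + 2 \cdot 5 \cdot 10\right)^{2} = \left(27 + 100\right)^{2} = 127^{2} = 16129$)
$\frac{1}{B{\left(130,214 \right)} + R} = \frac{1}{16129 + 43963} = \frac{1}{60092}$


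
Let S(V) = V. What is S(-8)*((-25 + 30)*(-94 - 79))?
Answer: 6920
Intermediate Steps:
S(-8)*((-25 + 30)*(-94 - 79)) = -8*(-25 + 30)*(-94 - 79) = -40*(-173) = -8*(-865) = 6920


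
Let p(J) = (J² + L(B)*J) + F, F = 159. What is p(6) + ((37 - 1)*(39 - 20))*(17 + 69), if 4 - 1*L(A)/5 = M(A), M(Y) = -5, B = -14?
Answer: 59289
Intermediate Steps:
L(A) = 45 (L(A) = 20 - 5*(-5) = 20 + 25 = 45)
p(J) = 159 + J² + 45*J (p(J) = (J² + 45*J) + 159 = 159 + J² + 45*J)
p(6) + ((37 - 1)*(39 - 20))*(17 + 69) = (159 + 6² + 45*6) + ((37 - 1)*(39 - 20))*(17 + 69) = (159 + 36 + 270) + (36*19)*86 = 465 + 684*86 = 465 + 58824 = 59289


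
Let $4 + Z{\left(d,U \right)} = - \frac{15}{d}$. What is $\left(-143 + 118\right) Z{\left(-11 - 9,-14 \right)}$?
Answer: $\frac{325}{4} \approx 81.25$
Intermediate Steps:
$Z{\left(d,U \right)} = -4 - \frac{15}{d}$
$\left(-143 + 118\right) Z{\left(-11 - 9,-14 \right)} = \left(-143 + 118\right) \left(-4 - \frac{15}{-11 - 9}\right) = - 25 \left(-4 - \frac{15}{-20}\right) = - 25 \left(-4 - - \frac{3}{4}\right) = - 25 \left(-4 + \frac{3}{4}\right) = \left(-25\right) \left(- \frac{13}{4}\right) = \frac{325}{4}$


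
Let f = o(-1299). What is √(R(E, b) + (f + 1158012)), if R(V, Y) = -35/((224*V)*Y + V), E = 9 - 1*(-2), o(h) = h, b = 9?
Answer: 16*√2224245995642/22187 ≈ 1075.5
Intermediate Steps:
f = -1299
E = 11 (E = 9 + 2 = 11)
R(V, Y) = -35/(V + 224*V*Y) (R(V, Y) = -35/(224*V*Y + V) = -35/(V + 224*V*Y))
√(R(E, b) + (f + 1158012)) = √(-35/(11*(1 + 224*9)) + (-1299 + 1158012)) = √(-35*1/11/(1 + 2016) + 1156713) = √(-35*1/11/2017 + 1156713) = √(-35*1/11*1/2017 + 1156713) = √(-35/22187 + 1156713) = √(25663991296/22187) = 16*√2224245995642/22187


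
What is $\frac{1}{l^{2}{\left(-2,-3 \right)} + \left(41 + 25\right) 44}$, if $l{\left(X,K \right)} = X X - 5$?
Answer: $\frac{1}{2905} \approx 0.00034423$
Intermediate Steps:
$l{\left(X,K \right)} = -5 + X^{2}$ ($l{\left(X,K \right)} = X^{2} - 5 = -5 + X^{2}$)
$\frac{1}{l^{2}{\left(-2,-3 \right)} + \left(41 + 25\right) 44} = \frac{1}{\left(-5 + \left(-2\right)^{2}\right)^{2} + \left(41 + 25\right) 44} = \frac{1}{\left(-5 + 4\right)^{2} + 66 \cdot 44} = \frac{1}{\left(-1\right)^{2} + 2904} = \frac{1}{1 + 2904} = \frac{1}{2905}$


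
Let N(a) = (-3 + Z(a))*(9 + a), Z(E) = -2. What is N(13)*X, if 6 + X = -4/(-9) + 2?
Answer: 3520/9 ≈ 391.11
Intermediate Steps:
N(a) = -45 - 5*a (N(a) = (-3 - 2)*(9 + a) = -5*(9 + a) = -45 - 5*a)
X = -32/9 (X = -6 + (-4/(-9) + 2) = -6 + (-4*(-1/9) + 2) = -6 + (4/9 + 2) = -6 + 22/9 = -32/9 ≈ -3.5556)
N(13)*X = (-45 - 5*13)*(-32/9) = (-45 - 65)*(-32/9) = -110*(-32/9) = 3520/9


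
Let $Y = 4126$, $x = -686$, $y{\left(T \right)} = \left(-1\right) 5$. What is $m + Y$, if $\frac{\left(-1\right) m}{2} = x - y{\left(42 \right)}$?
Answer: $5488$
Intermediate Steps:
$y{\left(T \right)} = -5$
$m = 1362$ ($m = - 2 \left(-686 - -5\right) = - 2 \left(-686 + 5\right) = \left(-2\right) \left(-681\right) = 1362$)
$m + Y = 1362 + 4126 = 5488$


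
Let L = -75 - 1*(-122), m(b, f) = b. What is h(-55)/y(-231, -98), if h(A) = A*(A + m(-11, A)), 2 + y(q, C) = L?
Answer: 242/3 ≈ 80.667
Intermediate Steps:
L = 47 (L = -75 + 122 = 47)
y(q, C) = 45 (y(q, C) = -2 + 47 = 45)
h(A) = A*(-11 + A) (h(A) = A*(A - 11) = A*(-11 + A))
h(-55)/y(-231, -98) = -55*(-11 - 55)/45 = -55*(-66)*(1/45) = 3630*(1/45) = 242/3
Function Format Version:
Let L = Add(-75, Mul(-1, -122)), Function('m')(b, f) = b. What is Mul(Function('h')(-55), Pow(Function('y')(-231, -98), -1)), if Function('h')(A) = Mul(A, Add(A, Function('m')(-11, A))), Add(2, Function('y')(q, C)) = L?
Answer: Rational(242, 3) ≈ 80.667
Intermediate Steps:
L = 47 (L = Add(-75, 122) = 47)
Function('y')(q, C) = 45 (Function('y')(q, C) = Add(-2, 47) = 45)
Function('h')(A) = Mul(A, Add(-11, A)) (Function('h')(A) = Mul(A, Add(A, -11)) = Mul(A, Add(-11, A)))
Mul(Function('h')(-55), Pow(Function('y')(-231, -98), -1)) = Mul(Mul(-55, Add(-11, -55)), Pow(45, -1)) = Mul(Mul(-55, -66), Rational(1, 45)) = Mul(3630, Rational(1, 45)) = Rational(242, 3)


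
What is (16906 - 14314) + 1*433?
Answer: 3025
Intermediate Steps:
(16906 - 14314) + 1*433 = 2592 + 433 = 3025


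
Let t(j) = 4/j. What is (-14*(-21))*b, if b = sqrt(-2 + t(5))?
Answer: 294*I*sqrt(30)/5 ≈ 322.06*I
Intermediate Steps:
b = I*sqrt(30)/5 (b = sqrt(-2 + 4/5) = sqrt(-6/5) = I*sqrt(30)/5 ≈ 1.0954*I)
(-14*(-21))*b = (-14*(-21))*(I*sqrt(30)/5) = 294*(I*sqrt(30)/5) = 294*I*sqrt(30)/5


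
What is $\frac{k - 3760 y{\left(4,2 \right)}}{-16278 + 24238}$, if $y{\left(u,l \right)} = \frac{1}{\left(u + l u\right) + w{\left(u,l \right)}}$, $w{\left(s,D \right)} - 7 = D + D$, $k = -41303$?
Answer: $- \frac{953729}{183080} \approx -5.2094$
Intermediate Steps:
$w{\left(s,D \right)} = 7 + 2 D$ ($w{\left(s,D \right)} = 7 + \left(D + D\right) = 7 + 2 D$)
$y{\left(u,l \right)} = \frac{1}{7 + u + 2 l + l u}$ ($y{\left(u,l \right)} = \frac{1}{\left(u + l u\right) + \left(7 + 2 l\right)} = \frac{1}{7 + u + 2 l + l u}$)
$\frac{k - 3760 y{\left(4,2 \right)}}{-16278 + 24238} = \frac{-41303 - \frac{3760}{7 + 4 + 2 \cdot 2 + 2 \cdot 4}}{-16278 + 24238} = \frac{-41303 - \frac{3760}{7 + 4 + 4 + 8}}{7960} = \left(-41303 - \frac{3760}{23}\right) \frac{1}{7960} = \left(- \frac{953729}{23}\right) \frac{1}{7960} = - \frac{953729}{183080}$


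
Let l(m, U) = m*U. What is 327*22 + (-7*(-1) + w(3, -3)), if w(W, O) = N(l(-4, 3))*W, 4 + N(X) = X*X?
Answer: 7621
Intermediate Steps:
l(m, U) = U*m
N(X) = -4 + X² (N(X) = -4 + X*X = -4 + X²)
w(W, O) = 140*W (w(W, O) = (-4 + (3*(-4))²)*W = (-4 + (-12)²)*W = (-4 + 144)*W = 140*W)
327*22 + (-7*(-1) + w(3, -3)) = 327*22 + (-7*(-1) + 140*3) = 7194 + (7 + 420) = 7194 + 427 = 7621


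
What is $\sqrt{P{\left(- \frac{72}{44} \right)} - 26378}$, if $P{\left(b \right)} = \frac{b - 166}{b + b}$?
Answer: $\frac{i \sqrt{236941}}{3} \approx 162.26 i$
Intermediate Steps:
$P{\left(b \right)} = \frac{-166 + b}{2 b}$
$\sqrt{P{\left(- \frac{72}{44} \right)} - 26378} = \sqrt{\frac{-166 - \frac{72}{44}}{2 \left(- \frac{72}{44}\right)} - 26378} = \sqrt{\frac{-166 - \frac{18}{11}}{2 \left(\left(-72\right) \frac{1}{44}\right)} - 26378} = \sqrt{\frac{-166 - \frac{18}{11}}{2 \left(- \frac{18}{11}\right)} - 26378} = \sqrt{\frac{1}{2} \left(- \frac{11}{18}\right) \left(- \frac{1844}{11}\right) - 26378} = \sqrt{\frac{461}{9} - 26378} = \sqrt{- \frac{236941}{9}} = \frac{i \sqrt{236941}}{3}$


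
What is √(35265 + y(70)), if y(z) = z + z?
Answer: √35405 ≈ 188.16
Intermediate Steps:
y(z) = 2*z
√(35265 + y(70)) = √(35265 + 2*70) = √(35265 + 140) = √35405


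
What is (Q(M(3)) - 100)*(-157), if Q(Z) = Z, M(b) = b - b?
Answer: 15700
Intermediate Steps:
M(b) = 0
(Q(M(3)) - 100)*(-157) = (0 - 100)*(-157) = -100*(-157) = 15700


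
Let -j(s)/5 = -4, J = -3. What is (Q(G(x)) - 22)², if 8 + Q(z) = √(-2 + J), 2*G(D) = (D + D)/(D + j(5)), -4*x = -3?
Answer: (30 - I*√5)² ≈ 895.0 - 134.16*I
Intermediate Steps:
x = ¾ (x = -¼*(-3) = ¾ ≈ 0.75000)
j(s) = 20 (j(s) = -5*(-4) = 20)
G(D) = D/(20 + D) (G(D) = ((D + D)/(D + 20))/2 = ((2*D)/(20 + D))/2 = (2*D/(20 + D))/2 = D/(20 + D))
Q(z) = -8 + I*√5 (Q(z) = -8 + √(-2 - 3) = -8 + √(-5) = -8 + I*√5)
(Q(G(x)) - 22)² = ((-8 + I*√5) - 22)² = (-30 + I*√5)²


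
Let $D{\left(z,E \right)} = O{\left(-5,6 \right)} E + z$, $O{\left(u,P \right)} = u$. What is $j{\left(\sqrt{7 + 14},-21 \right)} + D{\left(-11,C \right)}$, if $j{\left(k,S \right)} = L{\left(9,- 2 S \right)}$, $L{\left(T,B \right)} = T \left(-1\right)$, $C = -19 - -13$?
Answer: $10$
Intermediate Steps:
$C = -6$ ($C = -19 + 13 = -6$)
$L{\left(T,B \right)} = - T$
$j{\left(k,S \right)} = -9$ ($j{\left(k,S \right)} = \left(-1\right) 9 = -9$)
$D{\left(z,E \right)} = z - 5 E$ ($D{\left(z,E \right)} = - 5 E + z = z - 5 E$)
$j{\left(\sqrt{7 + 14},-21 \right)} + D{\left(-11,C \right)} = -9 - -19 = -9 + \left(-11 + 30\right) = -9 + 19 = 10$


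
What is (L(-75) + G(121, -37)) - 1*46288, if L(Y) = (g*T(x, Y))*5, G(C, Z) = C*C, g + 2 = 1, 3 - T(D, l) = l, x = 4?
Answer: -32037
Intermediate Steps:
T(D, l) = 3 - l
g = -1 (g = -2 + 1 = -1)
G(C, Z) = C**2
L(Y) = -15 + 5*Y (L(Y) = -(3 - Y)*5 = (-3 + Y)*5 = -15 + 5*Y)
(L(-75) + G(121, -37)) - 1*46288 = ((-15 + 5*(-75)) + 121**2) - 1*46288 = ((-15 - 375) + 14641) - 46288 = (-390 + 14641) - 46288 = 14251 - 46288 = -32037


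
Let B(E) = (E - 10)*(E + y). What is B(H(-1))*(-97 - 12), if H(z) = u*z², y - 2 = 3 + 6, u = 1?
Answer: 11772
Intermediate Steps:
y = 11 (y = 2 + (3 + 6) = 2 + 9 = 11)
H(z) = z² (H(z) = 1*z² = z²)
B(E) = (-10 + E)*(11 + E) (B(E) = (E - 10)*(E + 11) = (-10 + E)*(11 + E))
B(H(-1))*(-97 - 12) = (-110 + (-1)² + ((-1)²)²)*(-97 - 12) = (-110 + 1 + 1²)*(-109) = (-110 + 1 + 1)*(-109) = -108*(-109) = 11772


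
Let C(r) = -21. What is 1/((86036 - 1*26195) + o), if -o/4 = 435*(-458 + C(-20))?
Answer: 1/893301 ≈ 1.1194e-6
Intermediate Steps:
o = 833460 (o = -1740*(-458 - 21) = -1740*(-479) = -4*(-208365) = 833460)
1/((86036 - 1*26195) + o) = 1/((86036 - 1*26195) + 833460) = 1/((86036 - 26195) + 833460) = 1/(59841 + 833460) = 1/893301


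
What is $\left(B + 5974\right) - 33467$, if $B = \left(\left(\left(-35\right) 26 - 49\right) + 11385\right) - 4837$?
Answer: $-21904$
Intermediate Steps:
$B = 5589$ ($B = \left(\left(-910 - 49\right) + 11385\right) - 4837 = \left(-959 + 11385\right) - 4837 = 10426 - 4837 = 5589$)
$\left(B + 5974\right) - 33467 = \left(5589 + 5974\right) - 33467 = 11563 - 33467 = -21904$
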